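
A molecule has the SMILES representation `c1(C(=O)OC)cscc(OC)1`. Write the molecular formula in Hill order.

C7H8O3S

Atom tally by fragment:
  thiophene ring core → C:4 H:4 S:1
  (− 2 ring H displaced by substituents)
  + COOCH3 → C:2 H:3 O:2
  + OCH3 → C:1 H:3 O:1
Element totals:
  C: 7
  H: 8
  O: 3
  S: 1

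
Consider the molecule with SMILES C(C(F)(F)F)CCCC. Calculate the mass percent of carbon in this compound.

Atom tally by fragment:
  F3CCH2 → C:2 H:2 F:3
  CH2 → C:1 H:2
  CH2 → C:1 H:2
  CH2 → C:1 H:2
  CH3 → C:1 H:3
Element totals:
  C: 6
  H: 11
  F: 3
Molecular formula: C6H11F3.
Molar mass = 140.148 g/mol.
Mass from C: 6 × 12.011 = 72.066 g/mol.
%C = 72.066 / 140.148 × 100 = 51.42%.

51.42%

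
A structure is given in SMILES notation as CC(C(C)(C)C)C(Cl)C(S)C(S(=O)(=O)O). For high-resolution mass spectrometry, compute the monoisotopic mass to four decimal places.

274.0464

Atom tally by fragment:
  CH3 → C:1 H:3
  CH(C(CH3)3) → C:5 H:10
  CH(Cl) → C:1 H:1 Cl:1
  CH(SH) → C:1 H:2 S:1
  CH2SO3H → C:1 H:3 S:1 O:3
Element totals:
  C: 9
  H: 19
  Cl: 1
  O: 3
  S: 2
Molecular formula: C9H19ClO3S2.
  M = 9(12.0) + 19(1.007825) + 34.968853 + 3(15.994915) + 2(31.972071)
    = 108.000000 + 19.148675 + 34.968853 + 47.984745 + 63.944142 = 274.046415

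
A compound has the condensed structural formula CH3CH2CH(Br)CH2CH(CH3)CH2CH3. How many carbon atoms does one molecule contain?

8

Element totals:
  C: 8
  H: 17
  Br: 1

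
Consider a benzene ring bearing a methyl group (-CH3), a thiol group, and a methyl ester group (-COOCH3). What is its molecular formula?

C9H10O2S

Atom tally by fragment:
  benzene ring core → C:6 H:6
  (− 3 ring H displaced by substituents)
  + CH3 → C:1 H:3
  + SH → S:1 H:1
  + COOCH3 → C:2 H:3 O:2
Element totals:
  C: 9
  H: 10
  O: 2
  S: 1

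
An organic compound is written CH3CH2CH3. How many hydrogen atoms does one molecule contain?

8

Element totals:
  C: 3
  H: 8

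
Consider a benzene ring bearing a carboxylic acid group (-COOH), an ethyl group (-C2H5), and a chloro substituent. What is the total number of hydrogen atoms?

9

Atom tally by fragment:
  benzene ring core → C:6 H:6
  (− 3 ring H displaced by substituents)
  + COOH → C:1 H:1 O:2
  + C2H5 → C:2 H:5
  + Cl → Cl:1
Element totals:
  C: 9
  H: 9
  Cl: 1
  O: 2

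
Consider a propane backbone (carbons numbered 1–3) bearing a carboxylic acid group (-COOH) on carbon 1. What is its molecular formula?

Atom tally by fragment:
  HOOCCH2 → C:2 H:3 O:2
  CH2 → C:1 H:2
  CH3 → C:1 H:3
Element totals:
  C: 4
  H: 8
  O: 2

C4H8O2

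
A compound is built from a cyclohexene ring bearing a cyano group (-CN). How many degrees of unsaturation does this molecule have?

4

Atom tally by fragment:
  cyclohexene ring core → C:6 H:10
  (− 1 ring H displaced by substituents)
  + CN → C:1 N:1
Element totals:
  C: 7
  H: 9
  N: 1
Molecular formula: C7H9N.
DoU = (2C + 2 + N − H − X) / 2 = (2·7 + 2 + 1 − 9 − 0) / 2 = 4.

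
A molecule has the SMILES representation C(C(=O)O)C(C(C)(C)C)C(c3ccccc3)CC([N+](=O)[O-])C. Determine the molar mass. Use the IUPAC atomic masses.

307.39 g/mol

Atom tally by fragment:
  HOOCCH2 → C:2 H:3 O:2
  CH(C(CH3)3) → C:5 H:10
  CH(C6H5) → C:7 H:6
  CH2 → C:1 H:2
  CH(NO2) → C:1 H:1 N:1 O:2
  CH3 → C:1 H:3
Element totals:
  C: 17
  H: 25
  N: 1
  O: 4
Molecular formula: C17H25NO4.
  M = 17(12.011) + 25(1.008) + 14.007 + 4(15.999)
    = 204.187 + 25.200 + 14.007 + 63.996 = 307.390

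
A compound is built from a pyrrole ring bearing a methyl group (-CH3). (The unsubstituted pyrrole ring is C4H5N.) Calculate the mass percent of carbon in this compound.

Atom tally by fragment:
  pyrrole ring core → C:4 H:5 N:1
  (− 1 ring H displaced by substituents)
  + CH3 → C:1 H:3
Element totals:
  C: 5
  H: 7
  N: 1
Molecular formula: C5H7N.
Molar mass = 81.118 g/mol.
Mass from C: 5 × 12.011 = 60.055 g/mol.
%C = 60.055 / 81.118 × 100 = 74.03%.

74.03%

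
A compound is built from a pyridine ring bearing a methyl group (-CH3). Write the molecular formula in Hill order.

Atom tally by fragment:
  pyridine ring core → C:5 H:5 N:1
  (− 1 ring H displaced by substituents)
  + CH3 → C:1 H:3
Element totals:
  C: 6
  H: 7
  N: 1

C6H7N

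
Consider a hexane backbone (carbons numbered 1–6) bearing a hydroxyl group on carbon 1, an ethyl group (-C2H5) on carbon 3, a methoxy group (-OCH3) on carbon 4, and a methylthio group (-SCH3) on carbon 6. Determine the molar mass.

206.34 g/mol

Atom tally by fragment:
  HOCH2 → C:1 H:3 O:1
  CH2 → C:1 H:2
  CH(C2H5) → C:3 H:6
  CH(OCH3) → C:2 H:4 O:1
  CH2 → C:1 H:2
  CH2SCH3 → C:2 H:5 S:1
Element totals:
  C: 10
  H: 22
  O: 2
  S: 1
Molecular formula: C10H22O2S.
  M = 10(12.011) + 22(1.008) + 2(15.999) + 32.06
    = 120.110 + 22.176 + 31.998 + 32.060 = 206.344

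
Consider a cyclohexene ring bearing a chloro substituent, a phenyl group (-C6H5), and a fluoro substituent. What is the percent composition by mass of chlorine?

Atom tally by fragment:
  cyclohexene ring core → C:6 H:10
  (− 3 ring H displaced by substituents)
  + Cl → Cl:1
  + C6H5 → C:6 H:5
  + F → F:1
Element totals:
  C: 12
  H: 12
  Cl: 1
  F: 1
Molecular formula: C12H12ClF.
Molar mass = 210.676 g/mol.
Mass from Cl: 1 × 35.45 = 35.450 g/mol.
%Cl = 35.450 / 210.676 × 100 = 16.83%.

16.83%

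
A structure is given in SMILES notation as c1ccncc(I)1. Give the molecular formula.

Atom tally by fragment:
  pyridine ring core → C:5 H:5 N:1
  (− 1 ring H displaced by substituents)
  + I → I:1
Element totals:
  C: 5
  H: 4
  I: 1
  N: 1

C5H4IN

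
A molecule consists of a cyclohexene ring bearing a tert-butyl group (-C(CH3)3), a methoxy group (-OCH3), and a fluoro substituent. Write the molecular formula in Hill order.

C11H19FO

Atom tally by fragment:
  cyclohexene ring core → C:6 H:10
  (− 3 ring H displaced by substituents)
  + C(CH3)3 → C:4 H:9
  + OCH3 → C:1 H:3 O:1
  + F → F:1
Element totals:
  C: 11
  H: 19
  F: 1
  O: 1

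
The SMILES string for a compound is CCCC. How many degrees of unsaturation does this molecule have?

Atom tally by fragment:
  CH3 → C:1 H:3
  CH2 → C:1 H:2
  CH2 → C:1 H:2
  CH3 → C:1 H:3
Element totals:
  C: 4
  H: 10
Molecular formula: C4H10.
DoU = (2C + 2 + N − H − X) / 2 = (2·4 + 2 + 0 − 10 − 0) / 2 = 0.

0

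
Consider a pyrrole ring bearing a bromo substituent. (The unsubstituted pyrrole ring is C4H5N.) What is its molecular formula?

C4H4BrN

Atom tally by fragment:
  pyrrole ring core → C:4 H:5 N:1
  (− 1 ring H displaced by substituents)
  + Br → Br:1
Element totals:
  C: 4
  H: 4
  Br: 1
  N: 1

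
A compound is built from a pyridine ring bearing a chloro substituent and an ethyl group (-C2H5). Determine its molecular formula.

Atom tally by fragment:
  pyridine ring core → C:5 H:5 N:1
  (− 2 ring H displaced by substituents)
  + Cl → Cl:1
  + C2H5 → C:2 H:5
Element totals:
  C: 7
  H: 8
  Cl: 1
  N: 1

C7H8ClN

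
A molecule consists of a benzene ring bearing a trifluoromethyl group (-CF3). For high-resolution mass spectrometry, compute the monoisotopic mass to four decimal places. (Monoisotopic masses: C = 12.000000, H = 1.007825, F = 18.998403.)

146.0343

Atom tally by fragment:
  benzene ring core → C:6 H:6
  (− 1 ring H displaced by substituents)
  + CF3 → C:1 F:3
Element totals:
  C: 7
  H: 5
  F: 3
Molecular formula: C7H5F3.
  M = 7(12.0) + 5(1.007825) + 3(18.998403)
    = 84.000000 + 5.039125 + 56.995209 = 146.034334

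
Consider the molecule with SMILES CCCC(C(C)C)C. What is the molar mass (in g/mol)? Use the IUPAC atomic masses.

114.23 g/mol

Atom tally by fragment:
  CH3 → C:1 H:3
  CH2 → C:1 H:2
  CH2 → C:1 H:2
  CH(CH(CH3)2) → C:4 H:8
  CH3 → C:1 H:3
Element totals:
  C: 8
  H: 18
Molecular formula: C8H18.
  M = 8(12.011) + 18(1.008)
    = 96.088 + 18.144 = 114.232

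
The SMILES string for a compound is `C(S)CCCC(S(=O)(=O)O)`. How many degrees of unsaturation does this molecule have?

Atom tally by fragment:
  HSCH2 → C:1 H:3 S:1
  CH2 → C:1 H:2
  CH2 → C:1 H:2
  CH2 → C:1 H:2
  CH2SO3H → C:1 H:3 S:1 O:3
Element totals:
  C: 5
  H: 12
  O: 3
  S: 2
Molecular formula: C5H12O3S2.
DoU = (2C + 2 + N − H − X) / 2 = (2·5 + 2 + 0 − 12 − 0) / 2 = 0.

0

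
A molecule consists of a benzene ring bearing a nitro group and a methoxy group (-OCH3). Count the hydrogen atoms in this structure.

7

Atom tally by fragment:
  benzene ring core → C:6 H:6
  (− 2 ring H displaced by substituents)
  + NO2 → N:1 O:2
  + OCH3 → C:1 H:3 O:1
Element totals:
  C: 7
  H: 7
  N: 1
  O: 3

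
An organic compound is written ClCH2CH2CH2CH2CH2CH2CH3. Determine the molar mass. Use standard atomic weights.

134.65 g/mol

Atom tally by fragment:
  ClCH2 → C:1 H:2 Cl:1
  CH2 → C:1 H:2
  CH2 → C:1 H:2
  CH2 → C:1 H:2
  CH2 → C:1 H:2
  CH2 → C:1 H:2
  CH3 → C:1 H:3
Element totals:
  C: 7
  H: 15
  Cl: 1
Molecular formula: C7H15Cl.
  M = 7(12.011) + 15(1.008) + 35.45
    = 84.077 + 15.120 + 35.450 = 134.647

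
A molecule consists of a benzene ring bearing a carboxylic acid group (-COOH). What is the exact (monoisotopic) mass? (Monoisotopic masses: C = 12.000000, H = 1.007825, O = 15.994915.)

122.0368

Atom tally by fragment:
  benzene ring core → C:6 H:6
  (− 1 ring H displaced by substituents)
  + COOH → C:1 H:1 O:2
Element totals:
  C: 7
  H: 6
  O: 2
Molecular formula: C7H6O2.
  M = 7(12.0) + 6(1.007825) + 2(15.994915)
    = 84.000000 + 6.046950 + 31.989830 = 122.036780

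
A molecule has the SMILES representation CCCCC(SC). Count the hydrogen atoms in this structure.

Atom tally by fragment:
  CH3 → C:1 H:3
  CH2 → C:1 H:2
  CH2 → C:1 H:2
  CH2 → C:1 H:2
  CH2SCH3 → C:2 H:5 S:1
Element totals:
  C: 6
  H: 14
  S: 1

14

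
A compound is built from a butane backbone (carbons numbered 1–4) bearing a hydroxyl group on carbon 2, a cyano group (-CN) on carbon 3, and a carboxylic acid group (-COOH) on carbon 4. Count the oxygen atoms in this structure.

3

Atom tally by fragment:
  CH3 → C:1 H:3
  CH(OH) → C:1 H:2 O:1
  CH(CN) → C:2 H:1 N:1
  CH2COOH → C:2 H:3 O:2
Element totals:
  C: 6
  H: 9
  N: 1
  O: 3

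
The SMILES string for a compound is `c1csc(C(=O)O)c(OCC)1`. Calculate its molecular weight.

Atom tally by fragment:
  thiophene ring core → C:4 H:4 S:1
  (− 2 ring H displaced by substituents)
  + COOH → C:1 H:1 O:2
  + OC2H5 → C:2 H:5 O:1
Element totals:
  C: 7
  H: 8
  O: 3
  S: 1
Molecular formula: C7H8O3S.
  M = 7(12.011) + 8(1.008) + 3(15.999) + 32.06
    = 84.077 + 8.064 + 47.997 + 32.060 = 172.198

172.20 g/mol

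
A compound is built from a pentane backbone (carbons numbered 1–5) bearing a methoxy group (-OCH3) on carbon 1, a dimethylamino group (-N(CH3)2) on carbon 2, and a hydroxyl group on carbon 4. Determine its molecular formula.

Atom tally by fragment:
  CH3OCH2 → C:2 H:5 O:1
  CH(N(CH3)2) → C:3 H:7 N:1
  CH2 → C:1 H:2
  CH(OH) → C:1 H:2 O:1
  CH3 → C:1 H:3
Element totals:
  C: 8
  H: 19
  N: 1
  O: 2

C8H19NO2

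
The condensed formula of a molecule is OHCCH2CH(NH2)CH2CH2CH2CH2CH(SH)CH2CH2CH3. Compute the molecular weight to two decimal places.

Element totals:
  C: 11
  H: 23
  N: 1
  O: 1
  S: 1
Molecular formula: C11H23NOS.
  M = 11(12.011) + 23(1.008) + 14.007 + 15.999 + 32.06
    = 132.121 + 23.184 + 14.007 + 15.999 + 32.060 = 217.371

217.37 g/mol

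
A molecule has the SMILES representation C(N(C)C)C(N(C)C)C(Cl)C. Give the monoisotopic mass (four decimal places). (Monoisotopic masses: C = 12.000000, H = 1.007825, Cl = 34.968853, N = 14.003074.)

178.1237

Atom tally by fragment:
  (CH3)2NCH2 → C:3 H:8 N:1
  CH(N(CH3)2) → C:3 H:7 N:1
  CH(Cl) → C:1 H:1 Cl:1
  CH3 → C:1 H:3
Element totals:
  C: 8
  H: 19
  Cl: 1
  N: 2
Molecular formula: C8H19ClN2.
  M = 8(12.0) + 19(1.007825) + 34.968853 + 2(14.003074)
    = 96.000000 + 19.148675 + 34.968853 + 28.006148 = 178.123676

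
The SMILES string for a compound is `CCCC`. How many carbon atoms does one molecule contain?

Atom tally by fragment:
  CH3 → C:1 H:3
  CH2 → C:1 H:2
  CH2 → C:1 H:2
  CH3 → C:1 H:3
Element totals:
  C: 4
  H: 10

4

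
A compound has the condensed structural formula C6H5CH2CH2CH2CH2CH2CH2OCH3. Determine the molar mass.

192.30 g/mol

Element totals:
  C: 13
  H: 20
  O: 1
Molecular formula: C13H20O.
  M = 13(12.011) + 20(1.008) + 15.999
    = 156.143 + 20.160 + 15.999 = 192.302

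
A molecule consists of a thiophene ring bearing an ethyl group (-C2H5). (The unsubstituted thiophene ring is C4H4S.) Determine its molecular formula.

Atom tally by fragment:
  thiophene ring core → C:4 H:4 S:1
  (− 1 ring H displaced by substituents)
  + C2H5 → C:2 H:5
Element totals:
  C: 6
  H: 8
  S: 1

C6H8S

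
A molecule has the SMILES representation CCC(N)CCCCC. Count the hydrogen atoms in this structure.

19

Atom tally by fragment:
  CH3 → C:1 H:3
  CH2 → C:1 H:2
  CH(NH2) → C:1 H:3 N:1
  CH2 → C:1 H:2
  CH2 → C:1 H:2
  CH2 → C:1 H:2
  CH2 → C:1 H:2
  CH3 → C:1 H:3
Element totals:
  C: 8
  H: 19
  N: 1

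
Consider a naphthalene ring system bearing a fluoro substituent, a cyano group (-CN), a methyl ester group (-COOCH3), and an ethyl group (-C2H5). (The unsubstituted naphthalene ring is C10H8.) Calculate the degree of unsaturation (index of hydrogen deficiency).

10

Atom tally by fragment:
  naphthalene ring system core → C:10 H:8
  (− 4 ring H displaced by substituents)
  + F → F:1
  + CN → C:1 N:1
  + COOCH3 → C:2 H:3 O:2
  + C2H5 → C:2 H:5
Element totals:
  C: 15
  H: 12
  F: 1
  N: 1
  O: 2
Molecular formula: C15H12FNO2.
DoU = (2C + 2 + N − H − X) / 2 = (2·15 + 2 + 1 − 12 − 1) / 2 = 10.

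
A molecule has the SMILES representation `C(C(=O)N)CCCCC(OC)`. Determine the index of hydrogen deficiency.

Atom tally by fragment:
  H2NOCCH2 → C:2 H:4 O:1 N:1
  CH2 → C:1 H:2
  CH2 → C:1 H:2
  CH2 → C:1 H:2
  CH2 → C:1 H:2
  CH2OCH3 → C:2 H:5 O:1
Element totals:
  C: 8
  H: 17
  N: 1
  O: 2
Molecular formula: C8H17NO2.
DoU = (2C + 2 + N − H − X) / 2 = (2·8 + 2 + 1 − 17 − 0) / 2 = 1.

1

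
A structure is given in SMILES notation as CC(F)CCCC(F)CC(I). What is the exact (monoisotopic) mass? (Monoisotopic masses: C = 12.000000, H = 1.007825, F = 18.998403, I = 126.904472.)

276.0187

Atom tally by fragment:
  CH3 → C:1 H:3
  CH(F) → C:1 H:1 F:1
  CH2 → C:1 H:2
  CH2 → C:1 H:2
  CH2 → C:1 H:2
  CH(F) → C:1 H:1 F:1
  CH2 → C:1 H:2
  CH2I → C:1 H:2 I:1
Element totals:
  C: 8
  H: 15
  F: 2
  I: 1
Molecular formula: C8H15F2I.
  M = 8(12.0) + 15(1.007825) + 2(18.998403) + 126.904472
    = 96.000000 + 15.117375 + 37.996806 + 126.904472 = 276.018653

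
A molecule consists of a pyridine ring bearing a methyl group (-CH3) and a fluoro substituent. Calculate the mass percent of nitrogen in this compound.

Atom tally by fragment:
  pyridine ring core → C:5 H:5 N:1
  (− 2 ring H displaced by substituents)
  + CH3 → C:1 H:3
  + F → F:1
Element totals:
  C: 6
  H: 6
  F: 1
  N: 1
Molecular formula: C6H6FN.
Molar mass = 111.119 g/mol.
Mass from N: 1 × 14.007 = 14.007 g/mol.
%N = 14.007 / 111.119 × 100 = 12.61%.

12.61%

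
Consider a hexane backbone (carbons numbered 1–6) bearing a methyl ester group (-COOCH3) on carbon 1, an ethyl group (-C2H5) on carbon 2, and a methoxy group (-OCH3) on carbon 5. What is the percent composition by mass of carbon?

Atom tally by fragment:
  CH3OOCCH2 → C:3 H:5 O:2
  CH(C2H5) → C:3 H:6
  CH2 → C:1 H:2
  CH2 → C:1 H:2
  CH(OCH3) → C:2 H:4 O:1
  CH3 → C:1 H:3
Element totals:
  C: 11
  H: 22
  O: 3
Molecular formula: C11H22O3.
Molar mass = 202.294 g/mol.
Mass from C: 11 × 12.011 = 132.121 g/mol.
%C = 132.121 / 202.294 × 100 = 65.31%.

65.31%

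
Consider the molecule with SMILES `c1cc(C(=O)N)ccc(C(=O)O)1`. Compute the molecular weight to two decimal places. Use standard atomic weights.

165.15 g/mol

Atom tally by fragment:
  benzene ring core → C:6 H:6
  (− 2 ring H displaced by substituents)
  + CONH2 → C:1 H:2 O:1 N:1
  + COOH → C:1 H:1 O:2
Element totals:
  C: 8
  H: 7
  N: 1
  O: 3
Molecular formula: C8H7NO3.
  M = 8(12.011) + 7(1.008) + 14.007 + 3(15.999)
    = 96.088 + 7.056 + 14.007 + 47.997 = 165.148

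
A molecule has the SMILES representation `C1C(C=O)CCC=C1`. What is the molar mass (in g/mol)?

110.16 g/mol

Atom tally by fragment:
  cyclohexene ring core → C:6 H:10
  (− 1 ring H displaced by substituents)
  + CHO → C:1 H:1 O:1
Element totals:
  C: 7
  H: 10
  O: 1
Molecular formula: C7H10O.
  M = 7(12.011) + 10(1.008) + 15.999
    = 84.077 + 10.080 + 15.999 = 110.156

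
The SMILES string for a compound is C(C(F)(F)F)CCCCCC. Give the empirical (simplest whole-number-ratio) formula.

Atom tally by fragment:
  F3CCH2 → C:2 H:2 F:3
  CH2 → C:1 H:2
  CH2 → C:1 H:2
  CH2 → C:1 H:2
  CH2 → C:1 H:2
  CH2 → C:1 H:2
  CH3 → C:1 H:3
Element totals:
  C: 8
  H: 15
  F: 3
Molecular formula: C8H15F3.
gcd of subscripts (8, 3, 15) = 1, so the empirical formula equals the molecular formula.

C8H15F3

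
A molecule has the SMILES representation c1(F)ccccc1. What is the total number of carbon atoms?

Atom tally by fragment:
  benzene ring core → C:6 H:6
  (− 1 ring H displaced by substituents)
  + F → F:1
Element totals:
  C: 6
  H: 5
  F: 1

6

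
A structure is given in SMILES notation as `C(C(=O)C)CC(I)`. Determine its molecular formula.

C5H9IO

Atom tally by fragment:
  CH3COCH2 → C:3 H:5 O:1
  CH2 → C:1 H:2
  CH2I → C:1 H:2 I:1
Element totals:
  C: 5
  H: 9
  I: 1
  O: 1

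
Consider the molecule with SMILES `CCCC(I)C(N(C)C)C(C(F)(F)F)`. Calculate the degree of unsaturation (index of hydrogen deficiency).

Atom tally by fragment:
  CH3 → C:1 H:3
  CH2 → C:1 H:2
  CH2 → C:1 H:2
  CH(I) → C:1 H:1 I:1
  CH(N(CH3)2) → C:3 H:7 N:1
  CH2CF3 → C:2 H:2 F:3
Element totals:
  C: 9
  H: 17
  F: 3
  I: 1
  N: 1
Molecular formula: C9H17F3IN.
DoU = (2C + 2 + N − H − X) / 2 = (2·9 + 2 + 1 − 17 − 4) / 2 = 0.

0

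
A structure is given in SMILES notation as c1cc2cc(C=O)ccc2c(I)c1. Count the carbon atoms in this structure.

11

Atom tally by fragment:
  naphthalene ring system core → C:10 H:8
  (− 2 ring H displaced by substituents)
  + CHO → C:1 H:1 O:1
  + I → I:1
Element totals:
  C: 11
  H: 7
  I: 1
  O: 1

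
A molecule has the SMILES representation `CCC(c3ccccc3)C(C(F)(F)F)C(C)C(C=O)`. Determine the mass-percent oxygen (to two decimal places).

5.88%

Atom tally by fragment:
  CH3 → C:1 H:3
  CH2 → C:1 H:2
  CH(C6H5) → C:7 H:6
  CH(CF3) → C:2 H:1 F:3
  CH(CH3) → C:2 H:4
  CH2CHO → C:2 H:3 O:1
Element totals:
  C: 15
  H: 19
  F: 3
  O: 1
Molecular formula: C15H19F3O.
Molar mass = 272.310 g/mol.
Mass from O: 1 × 15.999 = 15.999 g/mol.
%O = 15.999 / 272.310 × 100 = 5.88%.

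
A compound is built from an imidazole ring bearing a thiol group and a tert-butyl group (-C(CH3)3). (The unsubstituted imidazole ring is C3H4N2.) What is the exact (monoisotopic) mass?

Atom tally by fragment:
  imidazole ring core → C:3 H:4 N:2
  (− 2 ring H displaced by substituents)
  + SH → S:1 H:1
  + C(CH3)3 → C:4 H:9
Element totals:
  C: 7
  H: 12
  N: 2
  S: 1
Molecular formula: C7H12N2S.
  M = 7(12.0) + 12(1.007825) + 2(14.003074) + 31.972071
    = 84.000000 + 12.093900 + 28.006148 + 31.972071 = 156.072119

156.0721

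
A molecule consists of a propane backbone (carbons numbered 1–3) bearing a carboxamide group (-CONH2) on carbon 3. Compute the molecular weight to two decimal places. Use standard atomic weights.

87.12 g/mol

Atom tally by fragment:
  CH3 → C:1 H:3
  CH2 → C:1 H:2
  CH2CONH2 → C:2 H:4 O:1 N:1
Element totals:
  C: 4
  H: 9
  N: 1
  O: 1
Molecular formula: C4H9NO.
  M = 4(12.011) + 9(1.008) + 14.007 + 15.999
    = 48.044 + 9.072 + 14.007 + 15.999 = 87.122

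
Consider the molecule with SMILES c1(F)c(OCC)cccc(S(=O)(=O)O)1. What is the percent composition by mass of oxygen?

29.06%

Atom tally by fragment:
  benzene ring core → C:6 H:6
  (− 3 ring H displaced by substituents)
  + F → F:1
  + OC2H5 → C:2 H:5 O:1
  + SO3H → S:1 O:3 H:1
Element totals:
  C: 8
  H: 9
  F: 1
  O: 4
  S: 1
Molecular formula: C8H9FO4S.
Molar mass = 220.214 g/mol.
Mass from O: 4 × 15.999 = 63.996 g/mol.
%O = 63.996 / 220.214 × 100 = 29.06%.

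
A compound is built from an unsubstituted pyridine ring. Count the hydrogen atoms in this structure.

Atom tally by fragment:
  pyridine ring core → C:5 H:5 N:1
Element totals:
  C: 5
  H: 5
  N: 1

5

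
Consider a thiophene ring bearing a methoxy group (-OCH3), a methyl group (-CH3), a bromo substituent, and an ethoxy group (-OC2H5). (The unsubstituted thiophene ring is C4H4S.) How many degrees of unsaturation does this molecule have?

3

Atom tally by fragment:
  thiophene ring core → C:4 H:4 S:1
  (− 4 ring H displaced by substituents)
  + OCH3 → C:1 H:3 O:1
  + CH3 → C:1 H:3
  + Br → Br:1
  + OC2H5 → C:2 H:5 O:1
Element totals:
  C: 8
  H: 11
  Br: 1
  O: 2
  S: 1
Molecular formula: C8H11BrO2S.
DoU = (2C + 2 + N − H − X) / 2 = (2·8 + 2 + 0 − 11 − 1) / 2 = 3.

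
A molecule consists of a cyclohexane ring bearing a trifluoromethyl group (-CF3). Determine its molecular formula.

C7H11F3

Atom tally by fragment:
  cyclohexane ring core → C:6 H:12
  (− 1 ring H displaced by substituents)
  + CF3 → C:1 F:3
Element totals:
  C: 7
  H: 11
  F: 3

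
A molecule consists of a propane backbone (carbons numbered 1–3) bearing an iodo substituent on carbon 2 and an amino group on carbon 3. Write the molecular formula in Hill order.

C3H8IN

Atom tally by fragment:
  CH3 → C:1 H:3
  CH(I) → C:1 H:1 I:1
  CH2NH2 → C:1 H:4 N:1
Element totals:
  C: 3
  H: 8
  I: 1
  N: 1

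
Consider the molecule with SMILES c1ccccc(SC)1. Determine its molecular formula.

C7H8S

Atom tally by fragment:
  benzene ring core → C:6 H:6
  (− 1 ring H displaced by substituents)
  + SCH3 → C:1 H:3 S:1
Element totals:
  C: 7
  H: 8
  S: 1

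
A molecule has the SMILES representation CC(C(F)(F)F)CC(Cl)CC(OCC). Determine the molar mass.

Atom tally by fragment:
  CH3 → C:1 H:3
  CH(CF3) → C:2 H:1 F:3
  CH2 → C:1 H:2
  CH(Cl) → C:1 H:1 Cl:1
  CH2 → C:1 H:2
  CH2OC2H5 → C:3 H:7 O:1
Element totals:
  C: 9
  H: 16
  Cl: 1
  F: 3
  O: 1
Molecular formula: C9H16ClF3O.
  M = 9(12.011) + 16(1.008) + 35.45 + 3(18.998) + 15.999
    = 108.099 + 16.128 + 35.450 + 56.994 + 15.999 = 232.670

232.67 g/mol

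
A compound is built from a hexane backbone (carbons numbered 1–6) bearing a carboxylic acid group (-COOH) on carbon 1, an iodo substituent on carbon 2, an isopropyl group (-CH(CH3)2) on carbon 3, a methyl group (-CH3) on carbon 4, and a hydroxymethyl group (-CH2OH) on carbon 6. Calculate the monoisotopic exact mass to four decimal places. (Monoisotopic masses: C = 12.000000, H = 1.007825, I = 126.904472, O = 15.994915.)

Atom tally by fragment:
  HOOCCH2 → C:2 H:3 O:2
  CH(I) → C:1 H:1 I:1
  CH(CH(CH3)2) → C:4 H:8
  CH(CH3) → C:2 H:4
  CH2 → C:1 H:2
  CH2CH2OH → C:2 H:5 O:1
Element totals:
  C: 12
  H: 23
  I: 1
  O: 3
Molecular formula: C12H23IO3.
  M = 12(12.0) + 23(1.007825) + 126.904472 + 3(15.994915)
    = 144.000000 + 23.179975 + 126.904472 + 47.984745 = 342.069192

342.0692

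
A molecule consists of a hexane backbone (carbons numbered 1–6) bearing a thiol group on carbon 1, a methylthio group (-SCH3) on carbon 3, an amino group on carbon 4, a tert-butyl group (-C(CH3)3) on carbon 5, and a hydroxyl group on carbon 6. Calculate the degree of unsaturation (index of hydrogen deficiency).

0

Atom tally by fragment:
  HSCH2 → C:1 H:3 S:1
  CH2 → C:1 H:2
  CH(SCH3) → C:2 H:4 S:1
  CH(NH2) → C:1 H:3 N:1
  CH(C(CH3)3) → C:5 H:10
  CH2OH → C:1 H:3 O:1
Element totals:
  C: 11
  H: 25
  N: 1
  O: 1
  S: 2
Molecular formula: C11H25NOS2.
DoU = (2C + 2 + N − H − X) / 2 = (2·11 + 2 + 1 − 25 − 0) / 2 = 0.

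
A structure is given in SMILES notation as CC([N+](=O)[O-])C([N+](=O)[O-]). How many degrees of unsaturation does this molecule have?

2

Atom tally by fragment:
  CH3 → C:1 H:3
  CH(NO2) → C:1 H:1 N:1 O:2
  CH2NO2 → C:1 H:2 N:1 O:2
Element totals:
  C: 3
  H: 6
  N: 2
  O: 4
Molecular formula: C3H6N2O4.
DoU = (2C + 2 + N − H − X) / 2 = (2·3 + 2 + 2 − 6 − 0) / 2 = 2.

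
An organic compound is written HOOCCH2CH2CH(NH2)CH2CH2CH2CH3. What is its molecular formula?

C8H17NO2

Atom tally by fragment:
  HOOCCH2 → C:2 H:3 O:2
  CH2 → C:1 H:2
  CH(NH2) → C:1 H:3 N:1
  CH2 → C:1 H:2
  CH2 → C:1 H:2
  CH2 → C:1 H:2
  CH3 → C:1 H:3
Element totals:
  C: 8
  H: 17
  N: 1
  O: 2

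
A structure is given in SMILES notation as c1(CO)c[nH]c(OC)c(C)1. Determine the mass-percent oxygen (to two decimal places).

22.67%

Atom tally by fragment:
  pyrrole ring core → C:4 H:5 N:1
  (− 3 ring H displaced by substituents)
  + CH2OH → C:1 H:3 O:1
  + OCH3 → C:1 H:3 O:1
  + CH3 → C:1 H:3
Element totals:
  C: 7
  H: 11
  N: 1
  O: 2
Molecular formula: C7H11NO2.
Molar mass = 141.170 g/mol.
Mass from O: 2 × 15.999 = 31.998 g/mol.
%O = 31.998 / 141.170 × 100 = 22.67%.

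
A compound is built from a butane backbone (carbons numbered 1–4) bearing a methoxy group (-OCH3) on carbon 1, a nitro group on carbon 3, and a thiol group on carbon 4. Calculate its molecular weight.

165.21 g/mol

Atom tally by fragment:
  CH3OCH2 → C:2 H:5 O:1
  CH2 → C:1 H:2
  CH(NO2) → C:1 H:1 N:1 O:2
  CH2SH → C:1 H:3 S:1
Element totals:
  C: 5
  H: 11
  N: 1
  O: 3
  S: 1
Molecular formula: C5H11NO3S.
  M = 5(12.011) + 11(1.008) + 14.007 + 3(15.999) + 32.06
    = 60.055 + 11.088 + 14.007 + 47.997 + 32.060 = 165.207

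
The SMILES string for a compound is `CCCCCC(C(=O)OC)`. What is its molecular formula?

Atom tally by fragment:
  CH3 → C:1 H:3
  CH2 → C:1 H:2
  CH2 → C:1 H:2
  CH2 → C:1 H:2
  CH2 → C:1 H:2
  CH2COOCH3 → C:3 H:5 O:2
Element totals:
  C: 8
  H: 16
  O: 2

C8H16O2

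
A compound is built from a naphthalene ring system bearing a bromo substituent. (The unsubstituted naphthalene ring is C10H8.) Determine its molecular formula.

Atom tally by fragment:
  naphthalene ring system core → C:10 H:8
  (− 1 ring H displaced by substituents)
  + Br → Br:1
Element totals:
  C: 10
  H: 7
  Br: 1

C10H7Br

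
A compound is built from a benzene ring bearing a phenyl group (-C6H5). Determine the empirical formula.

Atom tally by fragment:
  benzene ring core → C:6 H:6
  (− 1 ring H displaced by substituents)
  + C6H5 → C:6 H:5
Element totals:
  C: 12
  H: 10
Molecular formula: C12H10.
gcd of subscripts = 2; dividing each by 2:
  C: 12/2 = 6
  H: 10/2 = 5

C6H5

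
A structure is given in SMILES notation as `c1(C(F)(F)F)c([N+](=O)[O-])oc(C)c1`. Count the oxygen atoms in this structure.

3

Atom tally by fragment:
  furan ring core → C:4 H:4 O:1
  (− 3 ring H displaced by substituents)
  + CF3 → C:1 F:3
  + NO2 → N:1 O:2
  + CH3 → C:1 H:3
Element totals:
  C: 6
  H: 4
  F: 3
  N: 1
  O: 3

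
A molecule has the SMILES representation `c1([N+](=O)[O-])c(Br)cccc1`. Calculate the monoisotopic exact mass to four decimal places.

Atom tally by fragment:
  benzene ring core → C:6 H:6
  (− 2 ring H displaced by substituents)
  + NO2 → N:1 O:2
  + Br → Br:1
Element totals:
  C: 6
  H: 4
  Br: 1
  N: 1
  O: 2
Molecular formula: C6H4BrNO2.
  M = 6(12.0) + 4(1.007825) + 78.918338 + 14.003074 + 2(15.994915)
    = 72.000000 + 4.031300 + 78.918338 + 14.003074 + 31.989830 = 200.942542

200.9425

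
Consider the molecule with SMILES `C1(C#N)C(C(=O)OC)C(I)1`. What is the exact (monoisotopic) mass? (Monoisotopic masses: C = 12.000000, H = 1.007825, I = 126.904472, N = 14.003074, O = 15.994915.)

Atom tally by fragment:
  cyclopropane ring core → C:3 H:6
  (− 3 ring H displaced by substituents)
  + CN → C:1 N:1
  + COOCH3 → C:2 H:3 O:2
  + I → I:1
Element totals:
  C: 6
  H: 6
  I: 1
  N: 1
  O: 2
Molecular formula: C6H6INO2.
  M = 6(12.0) + 6(1.007825) + 126.904472 + 14.003074 + 2(15.994915)
    = 72.000000 + 6.046950 + 126.904472 + 14.003074 + 31.989830 = 250.944326

250.9443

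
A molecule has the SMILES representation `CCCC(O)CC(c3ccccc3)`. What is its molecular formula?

C12H18O

Atom tally by fragment:
  CH3 → C:1 H:3
  CH2 → C:1 H:2
  CH2 → C:1 H:2
  CH(OH) → C:1 H:2 O:1
  CH2 → C:1 H:2
  CH2C6H5 → C:7 H:7
Element totals:
  C: 12
  H: 18
  O: 1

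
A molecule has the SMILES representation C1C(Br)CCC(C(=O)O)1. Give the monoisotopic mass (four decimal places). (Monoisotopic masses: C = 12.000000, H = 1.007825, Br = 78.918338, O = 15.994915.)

Atom tally by fragment:
  cyclopentane ring core → C:5 H:10
  (− 2 ring H displaced by substituents)
  + Br → Br:1
  + COOH → C:1 H:1 O:2
Element totals:
  C: 6
  H: 9
  Br: 1
  O: 2
Molecular formula: C6H9BrO2.
  M = 6(12.0) + 9(1.007825) + 78.918338 + 2(15.994915)
    = 72.000000 + 9.070425 + 78.918338 + 31.989830 = 191.978593

191.9786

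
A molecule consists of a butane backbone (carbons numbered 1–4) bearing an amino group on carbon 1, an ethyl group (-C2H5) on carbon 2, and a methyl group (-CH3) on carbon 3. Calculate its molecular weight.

Atom tally by fragment:
  H2NCH2 → C:1 H:4 N:1
  CH(C2H5) → C:3 H:6
  CH(CH3) → C:2 H:4
  CH3 → C:1 H:3
Element totals:
  C: 7
  H: 17
  N: 1
Molecular formula: C7H17N.
  M = 7(12.011) + 17(1.008) + 14.007
    = 84.077 + 17.136 + 14.007 = 115.220

115.22 g/mol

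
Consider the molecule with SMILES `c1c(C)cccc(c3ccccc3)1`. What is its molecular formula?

C13H12

Atom tally by fragment:
  benzene ring core → C:6 H:6
  (− 2 ring H displaced by substituents)
  + CH3 → C:1 H:3
  + C6H5 → C:6 H:5
Element totals:
  C: 13
  H: 12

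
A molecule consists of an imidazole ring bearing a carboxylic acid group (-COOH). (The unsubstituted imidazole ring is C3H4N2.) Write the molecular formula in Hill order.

Atom tally by fragment:
  imidazole ring core → C:3 H:4 N:2
  (− 1 ring H displaced by substituents)
  + COOH → C:1 H:1 O:2
Element totals:
  C: 4
  H: 4
  N: 2
  O: 2

C4H4N2O2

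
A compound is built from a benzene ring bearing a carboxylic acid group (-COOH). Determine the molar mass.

122.12 g/mol

Atom tally by fragment:
  benzene ring core → C:6 H:6
  (− 1 ring H displaced by substituents)
  + COOH → C:1 H:1 O:2
Element totals:
  C: 7
  H: 6
  O: 2
Molecular formula: C7H6O2.
  M = 7(12.011) + 6(1.008) + 2(15.999)
    = 84.077 + 6.048 + 31.998 = 122.123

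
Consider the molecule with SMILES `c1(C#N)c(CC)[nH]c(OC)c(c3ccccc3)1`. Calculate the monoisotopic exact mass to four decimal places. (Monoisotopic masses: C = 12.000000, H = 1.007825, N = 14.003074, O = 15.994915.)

226.1106

Atom tally by fragment:
  pyrrole ring core → C:4 H:5 N:1
  (− 4 ring H displaced by substituents)
  + CN → C:1 N:1
  + C2H5 → C:2 H:5
  + OCH3 → C:1 H:3 O:1
  + C6H5 → C:6 H:5
Element totals:
  C: 14
  H: 14
  N: 2
  O: 1
Molecular formula: C14H14N2O.
  M = 14(12.0) + 14(1.007825) + 2(14.003074) + 15.994915
    = 168.000000 + 14.109550 + 28.006148 + 15.994915 = 226.110613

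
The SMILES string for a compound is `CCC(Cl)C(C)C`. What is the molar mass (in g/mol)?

Atom tally by fragment:
  CH3 → C:1 H:3
  CH2 → C:1 H:2
  CH(Cl) → C:1 H:1 Cl:1
  CH(CH3) → C:2 H:4
  CH3 → C:1 H:3
Element totals:
  C: 6
  H: 13
  Cl: 1
Molecular formula: C6H13Cl.
  M = 6(12.011) + 13(1.008) + 35.45
    = 72.066 + 13.104 + 35.450 = 120.620

120.62 g/mol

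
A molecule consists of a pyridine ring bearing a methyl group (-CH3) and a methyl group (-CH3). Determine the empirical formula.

Atom tally by fragment:
  pyridine ring core → C:5 H:5 N:1
  (− 2 ring H displaced by substituents)
  + CH3 → C:1 H:3
  + CH3 → C:1 H:3
Element totals:
  C: 7
  H: 9
  N: 1
Molecular formula: C7H9N.
gcd of subscripts (7, 9, 1) = 1, so the empirical formula equals the molecular formula.

C7H9N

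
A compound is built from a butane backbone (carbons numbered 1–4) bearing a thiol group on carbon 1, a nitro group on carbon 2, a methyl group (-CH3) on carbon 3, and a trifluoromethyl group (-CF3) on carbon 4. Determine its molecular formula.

Atom tally by fragment:
  HSCH2 → C:1 H:3 S:1
  CH(NO2) → C:1 H:1 N:1 O:2
  CH(CH3) → C:2 H:4
  CH2CF3 → C:2 H:2 F:3
Element totals:
  C: 6
  H: 10
  F: 3
  N: 1
  O: 2
  S: 1

C6H10F3NO2S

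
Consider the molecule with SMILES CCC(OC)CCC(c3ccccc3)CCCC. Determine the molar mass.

248.41 g/mol

Atom tally by fragment:
  CH3 → C:1 H:3
  CH2 → C:1 H:2
  CH(OCH3) → C:2 H:4 O:1
  CH2 → C:1 H:2
  CH2 → C:1 H:2
  CH(C6H5) → C:7 H:6
  CH2 → C:1 H:2
  CH2 → C:1 H:2
  CH2 → C:1 H:2
  CH3 → C:1 H:3
Element totals:
  C: 17
  H: 28
  O: 1
Molecular formula: C17H28O.
  M = 17(12.011) + 28(1.008) + 15.999
    = 204.187 + 28.224 + 15.999 = 248.410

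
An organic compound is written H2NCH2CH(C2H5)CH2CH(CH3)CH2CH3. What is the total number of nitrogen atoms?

Element totals:
  C: 9
  H: 21
  N: 1

1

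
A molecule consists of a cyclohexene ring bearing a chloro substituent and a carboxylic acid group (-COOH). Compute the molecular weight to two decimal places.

Atom tally by fragment:
  cyclohexene ring core → C:6 H:10
  (− 2 ring H displaced by substituents)
  + Cl → Cl:1
  + COOH → C:1 H:1 O:2
Element totals:
  C: 7
  H: 9
  Cl: 1
  O: 2
Molecular formula: C7H9ClO2.
  M = 7(12.011) + 9(1.008) + 35.45 + 2(15.999)
    = 84.077 + 9.072 + 35.450 + 31.998 = 160.597

160.60 g/mol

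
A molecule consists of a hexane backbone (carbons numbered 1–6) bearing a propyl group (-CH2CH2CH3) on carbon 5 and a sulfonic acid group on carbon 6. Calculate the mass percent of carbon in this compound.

51.89%

Atom tally by fragment:
  CH3 → C:1 H:3
  CH2 → C:1 H:2
  CH2 → C:1 H:2
  CH2 → C:1 H:2
  CH(CH2CH2CH3) → C:4 H:8
  CH2SO3H → C:1 H:3 S:1 O:3
Element totals:
  C: 9
  H: 20
  O: 3
  S: 1
Molecular formula: C9H20O3S.
Molar mass = 208.316 g/mol.
Mass from C: 9 × 12.011 = 108.099 g/mol.
%C = 108.099 / 208.316 × 100 = 51.89%.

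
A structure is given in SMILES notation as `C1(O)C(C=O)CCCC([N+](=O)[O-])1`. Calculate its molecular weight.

Atom tally by fragment:
  cyclohexane ring core → C:6 H:12
  (− 3 ring H displaced by substituents)
  + OH → O:1 H:1
  + CHO → C:1 H:1 O:1
  + NO2 → N:1 O:2
Element totals:
  C: 7
  H: 11
  N: 1
  O: 4
Molecular formula: C7H11NO4.
  M = 7(12.011) + 11(1.008) + 14.007 + 4(15.999)
    = 84.077 + 11.088 + 14.007 + 63.996 = 173.168

173.17 g/mol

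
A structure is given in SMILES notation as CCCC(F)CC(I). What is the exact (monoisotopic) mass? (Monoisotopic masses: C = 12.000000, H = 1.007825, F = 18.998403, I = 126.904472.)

229.9968

Atom tally by fragment:
  CH3 → C:1 H:3
  CH2 → C:1 H:2
  CH2 → C:1 H:2
  CH(F) → C:1 H:1 F:1
  CH2 → C:1 H:2
  CH2I → C:1 H:2 I:1
Element totals:
  C: 6
  H: 12
  F: 1
  I: 1
Molecular formula: C6H12FI.
  M = 6(12.0) + 12(1.007825) + 18.998403 + 126.904472
    = 72.000000 + 12.093900 + 18.998403 + 126.904472 = 229.996775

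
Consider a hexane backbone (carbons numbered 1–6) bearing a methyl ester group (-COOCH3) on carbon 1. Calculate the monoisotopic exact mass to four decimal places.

144.1150

Atom tally by fragment:
  CH3OOCCH2 → C:3 H:5 O:2
  CH2 → C:1 H:2
  CH2 → C:1 H:2
  CH2 → C:1 H:2
  CH2 → C:1 H:2
  CH3 → C:1 H:3
Element totals:
  C: 8
  H: 16
  O: 2
Molecular formula: C8H16O2.
  M = 8(12.0) + 16(1.007825) + 2(15.994915)
    = 96.000000 + 16.125200 + 31.989830 = 144.115030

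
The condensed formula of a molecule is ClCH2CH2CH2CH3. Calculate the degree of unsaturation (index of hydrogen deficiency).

0

Element totals:
  C: 4
  H: 9
  Cl: 1
Molecular formula: C4H9Cl.
DoU = (2C + 2 + N − H − X) / 2 = (2·4 + 2 + 0 − 9 − 1) / 2 = 0.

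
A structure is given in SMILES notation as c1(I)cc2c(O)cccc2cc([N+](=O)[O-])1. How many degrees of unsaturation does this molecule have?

Atom tally by fragment:
  naphthalene ring system core → C:10 H:8
  (− 3 ring H displaced by substituents)
  + I → I:1
  + OH → O:1 H:1
  + NO2 → N:1 O:2
Element totals:
  C: 10
  H: 6
  I: 1
  N: 1
  O: 3
Molecular formula: C10H6INO3.
DoU = (2C + 2 + N − H − X) / 2 = (2·10 + 2 + 1 − 6 − 1) / 2 = 8.

8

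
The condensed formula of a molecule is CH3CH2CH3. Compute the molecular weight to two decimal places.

Element totals:
  C: 3
  H: 8
Molecular formula: C3H8.
  M = 3(12.011) + 8(1.008)
    = 36.033 + 8.064 = 44.097

44.10 g/mol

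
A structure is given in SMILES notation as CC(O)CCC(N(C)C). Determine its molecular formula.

C7H17NO

Atom tally by fragment:
  CH3 → C:1 H:3
  CH(OH) → C:1 H:2 O:1
  CH2 → C:1 H:2
  CH2 → C:1 H:2
  CH2N(CH3)2 → C:3 H:8 N:1
Element totals:
  C: 7
  H: 17
  N: 1
  O: 1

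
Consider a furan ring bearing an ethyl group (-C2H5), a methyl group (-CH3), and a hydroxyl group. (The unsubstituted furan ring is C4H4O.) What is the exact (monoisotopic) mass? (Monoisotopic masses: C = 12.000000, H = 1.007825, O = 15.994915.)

Atom tally by fragment:
  furan ring core → C:4 H:4 O:1
  (− 3 ring H displaced by substituents)
  + C2H5 → C:2 H:5
  + CH3 → C:1 H:3
  + OH → O:1 H:1
Element totals:
  C: 7
  H: 10
  O: 2
Molecular formula: C7H10O2.
  M = 7(12.0) + 10(1.007825) + 2(15.994915)
    = 84.000000 + 10.078250 + 31.989830 = 126.068080

126.0681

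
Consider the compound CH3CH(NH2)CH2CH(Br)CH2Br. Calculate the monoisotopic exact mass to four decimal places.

Element totals:
  C: 5
  H: 11
  Br: 2
  N: 1
Molecular formula: C5H11Br2N.
  M = 5(12.0) + 11(1.007825) + 2(78.918338) + 14.003074
    = 60.000000 + 11.086075 + 157.836676 + 14.003074 = 242.925825

242.9258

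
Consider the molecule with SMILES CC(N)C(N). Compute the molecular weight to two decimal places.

74.13 g/mol

Atom tally by fragment:
  CH3 → C:1 H:3
  CH(NH2) → C:1 H:3 N:1
  CH2NH2 → C:1 H:4 N:1
Element totals:
  C: 3
  H: 10
  N: 2
Molecular formula: C3H10N2.
  M = 3(12.011) + 10(1.008) + 2(14.007)
    = 36.033 + 10.080 + 28.014 = 74.127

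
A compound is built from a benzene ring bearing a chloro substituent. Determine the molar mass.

Atom tally by fragment:
  benzene ring core → C:6 H:6
  (− 1 ring H displaced by substituents)
  + Cl → Cl:1
Element totals:
  C: 6
  H: 5
  Cl: 1
Molecular formula: C6H5Cl.
  M = 6(12.011) + 5(1.008) + 35.45
    = 72.066 + 5.040 + 35.450 = 112.556

112.56 g/mol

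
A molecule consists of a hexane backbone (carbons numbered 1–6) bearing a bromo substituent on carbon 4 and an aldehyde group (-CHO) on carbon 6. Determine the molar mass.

Atom tally by fragment:
  CH3 → C:1 H:3
  CH2 → C:1 H:2
  CH2 → C:1 H:2
  CH(Br) → C:1 H:1 Br:1
  CH2 → C:1 H:2
  CH2CHO → C:2 H:3 O:1
Element totals:
  C: 7
  H: 13
  Br: 1
  O: 1
Molecular formula: C7H13BrO.
  M = 7(12.011) + 13(1.008) + 79.904 + 15.999
    = 84.077 + 13.104 + 79.904 + 15.999 = 193.084

193.08 g/mol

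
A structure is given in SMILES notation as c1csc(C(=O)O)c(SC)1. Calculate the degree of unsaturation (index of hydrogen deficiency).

Atom tally by fragment:
  thiophene ring core → C:4 H:4 S:1
  (− 2 ring H displaced by substituents)
  + COOH → C:1 H:1 O:2
  + SCH3 → C:1 H:3 S:1
Element totals:
  C: 6
  H: 6
  O: 2
  S: 2
Molecular formula: C6H6O2S2.
DoU = (2C + 2 + N − H − X) / 2 = (2·6 + 2 + 0 − 6 − 0) / 2 = 4.

4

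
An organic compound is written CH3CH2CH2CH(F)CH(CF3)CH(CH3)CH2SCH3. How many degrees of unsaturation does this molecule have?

Element totals:
  C: 10
  H: 18
  F: 4
  S: 1
Molecular formula: C10H18F4S.
DoU = (2C + 2 + N − H − X) / 2 = (2·10 + 2 + 0 − 18 − 4) / 2 = 0.

0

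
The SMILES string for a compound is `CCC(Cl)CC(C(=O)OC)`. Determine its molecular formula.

Atom tally by fragment:
  CH3 → C:1 H:3
  CH2 → C:1 H:2
  CH(Cl) → C:1 H:1 Cl:1
  CH2 → C:1 H:2
  CH2COOCH3 → C:3 H:5 O:2
Element totals:
  C: 7
  H: 13
  Cl: 1
  O: 2

C7H13ClO2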